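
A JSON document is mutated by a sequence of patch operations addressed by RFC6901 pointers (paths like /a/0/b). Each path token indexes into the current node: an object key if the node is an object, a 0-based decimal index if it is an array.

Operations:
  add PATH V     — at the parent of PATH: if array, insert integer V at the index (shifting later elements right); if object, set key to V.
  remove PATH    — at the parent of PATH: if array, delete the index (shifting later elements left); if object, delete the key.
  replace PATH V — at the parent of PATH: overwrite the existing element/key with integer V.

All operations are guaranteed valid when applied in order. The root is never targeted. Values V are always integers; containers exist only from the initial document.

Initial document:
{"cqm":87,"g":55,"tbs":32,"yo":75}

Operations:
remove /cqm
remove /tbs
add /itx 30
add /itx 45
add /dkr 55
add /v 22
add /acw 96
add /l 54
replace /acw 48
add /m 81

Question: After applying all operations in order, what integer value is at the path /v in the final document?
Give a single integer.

Answer: 22

Derivation:
After op 1 (remove /cqm): {"g":55,"tbs":32,"yo":75}
After op 2 (remove /tbs): {"g":55,"yo":75}
After op 3 (add /itx 30): {"g":55,"itx":30,"yo":75}
After op 4 (add /itx 45): {"g":55,"itx":45,"yo":75}
After op 5 (add /dkr 55): {"dkr":55,"g":55,"itx":45,"yo":75}
After op 6 (add /v 22): {"dkr":55,"g":55,"itx":45,"v":22,"yo":75}
After op 7 (add /acw 96): {"acw":96,"dkr":55,"g":55,"itx":45,"v":22,"yo":75}
After op 8 (add /l 54): {"acw":96,"dkr":55,"g":55,"itx":45,"l":54,"v":22,"yo":75}
After op 9 (replace /acw 48): {"acw":48,"dkr":55,"g":55,"itx":45,"l":54,"v":22,"yo":75}
After op 10 (add /m 81): {"acw":48,"dkr":55,"g":55,"itx":45,"l":54,"m":81,"v":22,"yo":75}
Value at /v: 22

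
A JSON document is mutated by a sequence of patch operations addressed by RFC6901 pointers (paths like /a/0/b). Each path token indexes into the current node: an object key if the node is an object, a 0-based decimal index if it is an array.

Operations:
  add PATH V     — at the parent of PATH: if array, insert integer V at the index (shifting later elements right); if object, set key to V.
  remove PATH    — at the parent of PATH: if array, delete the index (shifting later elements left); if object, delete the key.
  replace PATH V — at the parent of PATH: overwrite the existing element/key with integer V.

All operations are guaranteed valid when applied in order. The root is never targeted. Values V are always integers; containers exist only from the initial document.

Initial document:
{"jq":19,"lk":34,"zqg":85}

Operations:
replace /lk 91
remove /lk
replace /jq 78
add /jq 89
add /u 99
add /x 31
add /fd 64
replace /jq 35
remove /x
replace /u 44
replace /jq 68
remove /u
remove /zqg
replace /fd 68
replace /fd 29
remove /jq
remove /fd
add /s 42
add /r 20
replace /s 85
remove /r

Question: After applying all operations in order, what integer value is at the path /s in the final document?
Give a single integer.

Answer: 85

Derivation:
After op 1 (replace /lk 91): {"jq":19,"lk":91,"zqg":85}
After op 2 (remove /lk): {"jq":19,"zqg":85}
After op 3 (replace /jq 78): {"jq":78,"zqg":85}
After op 4 (add /jq 89): {"jq":89,"zqg":85}
After op 5 (add /u 99): {"jq":89,"u":99,"zqg":85}
After op 6 (add /x 31): {"jq":89,"u":99,"x":31,"zqg":85}
After op 7 (add /fd 64): {"fd":64,"jq":89,"u":99,"x":31,"zqg":85}
After op 8 (replace /jq 35): {"fd":64,"jq":35,"u":99,"x":31,"zqg":85}
After op 9 (remove /x): {"fd":64,"jq":35,"u":99,"zqg":85}
After op 10 (replace /u 44): {"fd":64,"jq":35,"u":44,"zqg":85}
After op 11 (replace /jq 68): {"fd":64,"jq":68,"u":44,"zqg":85}
After op 12 (remove /u): {"fd":64,"jq":68,"zqg":85}
After op 13 (remove /zqg): {"fd":64,"jq":68}
After op 14 (replace /fd 68): {"fd":68,"jq":68}
After op 15 (replace /fd 29): {"fd":29,"jq":68}
After op 16 (remove /jq): {"fd":29}
After op 17 (remove /fd): {}
After op 18 (add /s 42): {"s":42}
After op 19 (add /r 20): {"r":20,"s":42}
After op 20 (replace /s 85): {"r":20,"s":85}
After op 21 (remove /r): {"s":85}
Value at /s: 85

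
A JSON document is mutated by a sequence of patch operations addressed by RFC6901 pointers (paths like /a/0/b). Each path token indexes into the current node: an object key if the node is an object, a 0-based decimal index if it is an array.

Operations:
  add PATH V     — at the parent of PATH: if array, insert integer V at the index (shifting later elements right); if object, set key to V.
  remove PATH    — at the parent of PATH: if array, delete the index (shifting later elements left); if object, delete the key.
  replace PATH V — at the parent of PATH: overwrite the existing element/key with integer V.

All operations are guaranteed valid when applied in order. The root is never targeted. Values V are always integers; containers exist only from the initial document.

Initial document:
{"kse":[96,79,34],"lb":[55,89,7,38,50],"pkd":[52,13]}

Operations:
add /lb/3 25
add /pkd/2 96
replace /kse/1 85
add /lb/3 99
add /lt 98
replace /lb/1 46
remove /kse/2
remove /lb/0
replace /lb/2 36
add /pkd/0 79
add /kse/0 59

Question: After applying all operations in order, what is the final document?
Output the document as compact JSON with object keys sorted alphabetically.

Answer: {"kse":[59,96,85],"lb":[46,7,36,25,38,50],"lt":98,"pkd":[79,52,13,96]}

Derivation:
After op 1 (add /lb/3 25): {"kse":[96,79,34],"lb":[55,89,7,25,38,50],"pkd":[52,13]}
After op 2 (add /pkd/2 96): {"kse":[96,79,34],"lb":[55,89,7,25,38,50],"pkd":[52,13,96]}
After op 3 (replace /kse/1 85): {"kse":[96,85,34],"lb":[55,89,7,25,38,50],"pkd":[52,13,96]}
After op 4 (add /lb/3 99): {"kse":[96,85,34],"lb":[55,89,7,99,25,38,50],"pkd":[52,13,96]}
After op 5 (add /lt 98): {"kse":[96,85,34],"lb":[55,89,7,99,25,38,50],"lt":98,"pkd":[52,13,96]}
After op 6 (replace /lb/1 46): {"kse":[96,85,34],"lb":[55,46,7,99,25,38,50],"lt":98,"pkd":[52,13,96]}
After op 7 (remove /kse/2): {"kse":[96,85],"lb":[55,46,7,99,25,38,50],"lt":98,"pkd":[52,13,96]}
After op 8 (remove /lb/0): {"kse":[96,85],"lb":[46,7,99,25,38,50],"lt":98,"pkd":[52,13,96]}
After op 9 (replace /lb/2 36): {"kse":[96,85],"lb":[46,7,36,25,38,50],"lt":98,"pkd":[52,13,96]}
After op 10 (add /pkd/0 79): {"kse":[96,85],"lb":[46,7,36,25,38,50],"lt":98,"pkd":[79,52,13,96]}
After op 11 (add /kse/0 59): {"kse":[59,96,85],"lb":[46,7,36,25,38,50],"lt":98,"pkd":[79,52,13,96]}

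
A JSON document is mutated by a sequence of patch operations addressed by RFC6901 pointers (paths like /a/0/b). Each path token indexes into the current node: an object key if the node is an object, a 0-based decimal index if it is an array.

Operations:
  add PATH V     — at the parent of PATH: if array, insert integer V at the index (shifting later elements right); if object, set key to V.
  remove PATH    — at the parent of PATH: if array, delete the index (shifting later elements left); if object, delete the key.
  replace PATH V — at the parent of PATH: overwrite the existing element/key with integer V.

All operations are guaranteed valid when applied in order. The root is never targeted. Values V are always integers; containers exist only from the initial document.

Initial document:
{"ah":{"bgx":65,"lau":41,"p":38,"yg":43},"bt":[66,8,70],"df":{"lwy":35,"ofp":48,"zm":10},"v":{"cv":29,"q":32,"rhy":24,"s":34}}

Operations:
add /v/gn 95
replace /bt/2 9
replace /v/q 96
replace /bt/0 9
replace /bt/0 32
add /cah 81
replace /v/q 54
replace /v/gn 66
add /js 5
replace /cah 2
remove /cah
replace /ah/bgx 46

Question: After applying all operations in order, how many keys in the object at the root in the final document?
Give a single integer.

Answer: 5

Derivation:
After op 1 (add /v/gn 95): {"ah":{"bgx":65,"lau":41,"p":38,"yg":43},"bt":[66,8,70],"df":{"lwy":35,"ofp":48,"zm":10},"v":{"cv":29,"gn":95,"q":32,"rhy":24,"s":34}}
After op 2 (replace /bt/2 9): {"ah":{"bgx":65,"lau":41,"p":38,"yg":43},"bt":[66,8,9],"df":{"lwy":35,"ofp":48,"zm":10},"v":{"cv":29,"gn":95,"q":32,"rhy":24,"s":34}}
After op 3 (replace /v/q 96): {"ah":{"bgx":65,"lau":41,"p":38,"yg":43},"bt":[66,8,9],"df":{"lwy":35,"ofp":48,"zm":10},"v":{"cv":29,"gn":95,"q":96,"rhy":24,"s":34}}
After op 4 (replace /bt/0 9): {"ah":{"bgx":65,"lau":41,"p":38,"yg":43},"bt":[9,8,9],"df":{"lwy":35,"ofp":48,"zm":10},"v":{"cv":29,"gn":95,"q":96,"rhy":24,"s":34}}
After op 5 (replace /bt/0 32): {"ah":{"bgx":65,"lau":41,"p":38,"yg":43},"bt":[32,8,9],"df":{"lwy":35,"ofp":48,"zm":10},"v":{"cv":29,"gn":95,"q":96,"rhy":24,"s":34}}
After op 6 (add /cah 81): {"ah":{"bgx":65,"lau":41,"p":38,"yg":43},"bt":[32,8,9],"cah":81,"df":{"lwy":35,"ofp":48,"zm":10},"v":{"cv":29,"gn":95,"q":96,"rhy":24,"s":34}}
After op 7 (replace /v/q 54): {"ah":{"bgx":65,"lau":41,"p":38,"yg":43},"bt":[32,8,9],"cah":81,"df":{"lwy":35,"ofp":48,"zm":10},"v":{"cv":29,"gn":95,"q":54,"rhy":24,"s":34}}
After op 8 (replace /v/gn 66): {"ah":{"bgx":65,"lau":41,"p":38,"yg":43},"bt":[32,8,9],"cah":81,"df":{"lwy":35,"ofp":48,"zm":10},"v":{"cv":29,"gn":66,"q":54,"rhy":24,"s":34}}
After op 9 (add /js 5): {"ah":{"bgx":65,"lau":41,"p":38,"yg":43},"bt":[32,8,9],"cah":81,"df":{"lwy":35,"ofp":48,"zm":10},"js":5,"v":{"cv":29,"gn":66,"q":54,"rhy":24,"s":34}}
After op 10 (replace /cah 2): {"ah":{"bgx":65,"lau":41,"p":38,"yg":43},"bt":[32,8,9],"cah":2,"df":{"lwy":35,"ofp":48,"zm":10},"js":5,"v":{"cv":29,"gn":66,"q":54,"rhy":24,"s":34}}
After op 11 (remove /cah): {"ah":{"bgx":65,"lau":41,"p":38,"yg":43},"bt":[32,8,9],"df":{"lwy":35,"ofp":48,"zm":10},"js":5,"v":{"cv":29,"gn":66,"q":54,"rhy":24,"s":34}}
After op 12 (replace /ah/bgx 46): {"ah":{"bgx":46,"lau":41,"p":38,"yg":43},"bt":[32,8,9],"df":{"lwy":35,"ofp":48,"zm":10},"js":5,"v":{"cv":29,"gn":66,"q":54,"rhy":24,"s":34}}
Size at the root: 5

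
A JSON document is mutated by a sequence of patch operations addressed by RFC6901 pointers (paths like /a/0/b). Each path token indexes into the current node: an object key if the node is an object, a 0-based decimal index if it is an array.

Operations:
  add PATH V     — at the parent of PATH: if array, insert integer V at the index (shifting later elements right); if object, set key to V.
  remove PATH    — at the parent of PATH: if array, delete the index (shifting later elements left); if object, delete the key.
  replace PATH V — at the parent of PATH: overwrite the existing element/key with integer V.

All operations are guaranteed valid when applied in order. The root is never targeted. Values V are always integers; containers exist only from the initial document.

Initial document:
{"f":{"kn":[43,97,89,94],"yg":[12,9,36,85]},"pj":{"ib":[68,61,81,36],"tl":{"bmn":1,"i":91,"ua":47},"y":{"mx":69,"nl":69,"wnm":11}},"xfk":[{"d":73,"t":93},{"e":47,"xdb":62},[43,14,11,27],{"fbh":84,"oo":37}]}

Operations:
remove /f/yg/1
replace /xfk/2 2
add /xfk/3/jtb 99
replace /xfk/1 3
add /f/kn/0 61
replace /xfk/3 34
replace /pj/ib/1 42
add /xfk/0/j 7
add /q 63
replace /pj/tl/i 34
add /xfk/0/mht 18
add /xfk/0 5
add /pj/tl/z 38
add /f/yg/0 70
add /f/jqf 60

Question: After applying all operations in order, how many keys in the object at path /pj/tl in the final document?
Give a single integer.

Answer: 4

Derivation:
After op 1 (remove /f/yg/1): {"f":{"kn":[43,97,89,94],"yg":[12,36,85]},"pj":{"ib":[68,61,81,36],"tl":{"bmn":1,"i":91,"ua":47},"y":{"mx":69,"nl":69,"wnm":11}},"xfk":[{"d":73,"t":93},{"e":47,"xdb":62},[43,14,11,27],{"fbh":84,"oo":37}]}
After op 2 (replace /xfk/2 2): {"f":{"kn":[43,97,89,94],"yg":[12,36,85]},"pj":{"ib":[68,61,81,36],"tl":{"bmn":1,"i":91,"ua":47},"y":{"mx":69,"nl":69,"wnm":11}},"xfk":[{"d":73,"t":93},{"e":47,"xdb":62},2,{"fbh":84,"oo":37}]}
After op 3 (add /xfk/3/jtb 99): {"f":{"kn":[43,97,89,94],"yg":[12,36,85]},"pj":{"ib":[68,61,81,36],"tl":{"bmn":1,"i":91,"ua":47},"y":{"mx":69,"nl":69,"wnm":11}},"xfk":[{"d":73,"t":93},{"e":47,"xdb":62},2,{"fbh":84,"jtb":99,"oo":37}]}
After op 4 (replace /xfk/1 3): {"f":{"kn":[43,97,89,94],"yg":[12,36,85]},"pj":{"ib":[68,61,81,36],"tl":{"bmn":1,"i":91,"ua":47},"y":{"mx":69,"nl":69,"wnm":11}},"xfk":[{"d":73,"t":93},3,2,{"fbh":84,"jtb":99,"oo":37}]}
After op 5 (add /f/kn/0 61): {"f":{"kn":[61,43,97,89,94],"yg":[12,36,85]},"pj":{"ib":[68,61,81,36],"tl":{"bmn":1,"i":91,"ua":47},"y":{"mx":69,"nl":69,"wnm":11}},"xfk":[{"d":73,"t":93},3,2,{"fbh":84,"jtb":99,"oo":37}]}
After op 6 (replace /xfk/3 34): {"f":{"kn":[61,43,97,89,94],"yg":[12,36,85]},"pj":{"ib":[68,61,81,36],"tl":{"bmn":1,"i":91,"ua":47},"y":{"mx":69,"nl":69,"wnm":11}},"xfk":[{"d":73,"t":93},3,2,34]}
After op 7 (replace /pj/ib/1 42): {"f":{"kn":[61,43,97,89,94],"yg":[12,36,85]},"pj":{"ib":[68,42,81,36],"tl":{"bmn":1,"i":91,"ua":47},"y":{"mx":69,"nl":69,"wnm":11}},"xfk":[{"d":73,"t":93},3,2,34]}
After op 8 (add /xfk/0/j 7): {"f":{"kn":[61,43,97,89,94],"yg":[12,36,85]},"pj":{"ib":[68,42,81,36],"tl":{"bmn":1,"i":91,"ua":47},"y":{"mx":69,"nl":69,"wnm":11}},"xfk":[{"d":73,"j":7,"t":93},3,2,34]}
After op 9 (add /q 63): {"f":{"kn":[61,43,97,89,94],"yg":[12,36,85]},"pj":{"ib":[68,42,81,36],"tl":{"bmn":1,"i":91,"ua":47},"y":{"mx":69,"nl":69,"wnm":11}},"q":63,"xfk":[{"d":73,"j":7,"t":93},3,2,34]}
After op 10 (replace /pj/tl/i 34): {"f":{"kn":[61,43,97,89,94],"yg":[12,36,85]},"pj":{"ib":[68,42,81,36],"tl":{"bmn":1,"i":34,"ua":47},"y":{"mx":69,"nl":69,"wnm":11}},"q":63,"xfk":[{"d":73,"j":7,"t":93},3,2,34]}
After op 11 (add /xfk/0/mht 18): {"f":{"kn":[61,43,97,89,94],"yg":[12,36,85]},"pj":{"ib":[68,42,81,36],"tl":{"bmn":1,"i":34,"ua":47},"y":{"mx":69,"nl":69,"wnm":11}},"q":63,"xfk":[{"d":73,"j":7,"mht":18,"t":93},3,2,34]}
After op 12 (add /xfk/0 5): {"f":{"kn":[61,43,97,89,94],"yg":[12,36,85]},"pj":{"ib":[68,42,81,36],"tl":{"bmn":1,"i":34,"ua":47},"y":{"mx":69,"nl":69,"wnm":11}},"q":63,"xfk":[5,{"d":73,"j":7,"mht":18,"t":93},3,2,34]}
After op 13 (add /pj/tl/z 38): {"f":{"kn":[61,43,97,89,94],"yg":[12,36,85]},"pj":{"ib":[68,42,81,36],"tl":{"bmn":1,"i":34,"ua":47,"z":38},"y":{"mx":69,"nl":69,"wnm":11}},"q":63,"xfk":[5,{"d":73,"j":7,"mht":18,"t":93},3,2,34]}
After op 14 (add /f/yg/0 70): {"f":{"kn":[61,43,97,89,94],"yg":[70,12,36,85]},"pj":{"ib":[68,42,81,36],"tl":{"bmn":1,"i":34,"ua":47,"z":38},"y":{"mx":69,"nl":69,"wnm":11}},"q":63,"xfk":[5,{"d":73,"j":7,"mht":18,"t":93},3,2,34]}
After op 15 (add /f/jqf 60): {"f":{"jqf":60,"kn":[61,43,97,89,94],"yg":[70,12,36,85]},"pj":{"ib":[68,42,81,36],"tl":{"bmn":1,"i":34,"ua":47,"z":38},"y":{"mx":69,"nl":69,"wnm":11}},"q":63,"xfk":[5,{"d":73,"j":7,"mht":18,"t":93},3,2,34]}
Size at path /pj/tl: 4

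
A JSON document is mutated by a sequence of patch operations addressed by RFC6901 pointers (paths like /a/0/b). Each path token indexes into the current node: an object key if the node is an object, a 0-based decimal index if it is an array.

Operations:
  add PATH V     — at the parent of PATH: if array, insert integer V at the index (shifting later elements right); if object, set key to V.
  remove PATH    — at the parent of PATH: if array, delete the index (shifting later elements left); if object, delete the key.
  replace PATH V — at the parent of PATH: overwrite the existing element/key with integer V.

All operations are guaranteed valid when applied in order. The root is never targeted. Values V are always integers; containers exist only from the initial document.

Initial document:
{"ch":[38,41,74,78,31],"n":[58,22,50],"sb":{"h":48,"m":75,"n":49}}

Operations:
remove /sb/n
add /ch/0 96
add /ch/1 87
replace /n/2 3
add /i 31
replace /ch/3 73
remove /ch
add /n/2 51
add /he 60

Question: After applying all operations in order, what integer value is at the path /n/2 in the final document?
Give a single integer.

Answer: 51

Derivation:
After op 1 (remove /sb/n): {"ch":[38,41,74,78,31],"n":[58,22,50],"sb":{"h":48,"m":75}}
After op 2 (add /ch/0 96): {"ch":[96,38,41,74,78,31],"n":[58,22,50],"sb":{"h":48,"m":75}}
After op 3 (add /ch/1 87): {"ch":[96,87,38,41,74,78,31],"n":[58,22,50],"sb":{"h":48,"m":75}}
After op 4 (replace /n/2 3): {"ch":[96,87,38,41,74,78,31],"n":[58,22,3],"sb":{"h":48,"m":75}}
After op 5 (add /i 31): {"ch":[96,87,38,41,74,78,31],"i":31,"n":[58,22,3],"sb":{"h":48,"m":75}}
After op 6 (replace /ch/3 73): {"ch":[96,87,38,73,74,78,31],"i":31,"n":[58,22,3],"sb":{"h":48,"m":75}}
After op 7 (remove /ch): {"i":31,"n":[58,22,3],"sb":{"h":48,"m":75}}
After op 8 (add /n/2 51): {"i":31,"n":[58,22,51,3],"sb":{"h":48,"m":75}}
After op 9 (add /he 60): {"he":60,"i":31,"n":[58,22,51,3],"sb":{"h":48,"m":75}}
Value at /n/2: 51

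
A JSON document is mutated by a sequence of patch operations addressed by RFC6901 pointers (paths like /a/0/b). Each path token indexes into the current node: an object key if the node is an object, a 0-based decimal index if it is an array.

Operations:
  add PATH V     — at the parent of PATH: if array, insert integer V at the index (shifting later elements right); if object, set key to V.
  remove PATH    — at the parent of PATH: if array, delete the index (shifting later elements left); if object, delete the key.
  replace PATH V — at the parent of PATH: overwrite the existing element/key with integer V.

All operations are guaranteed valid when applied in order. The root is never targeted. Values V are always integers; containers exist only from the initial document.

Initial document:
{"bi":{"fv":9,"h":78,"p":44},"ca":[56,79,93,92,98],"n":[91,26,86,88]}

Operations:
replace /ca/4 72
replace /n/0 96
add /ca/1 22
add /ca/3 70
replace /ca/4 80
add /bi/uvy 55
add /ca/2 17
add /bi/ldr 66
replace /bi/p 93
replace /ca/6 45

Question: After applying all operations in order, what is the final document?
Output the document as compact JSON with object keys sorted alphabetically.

Answer: {"bi":{"fv":9,"h":78,"ldr":66,"p":93,"uvy":55},"ca":[56,22,17,79,70,80,45,72],"n":[96,26,86,88]}

Derivation:
After op 1 (replace /ca/4 72): {"bi":{"fv":9,"h":78,"p":44},"ca":[56,79,93,92,72],"n":[91,26,86,88]}
After op 2 (replace /n/0 96): {"bi":{"fv":9,"h":78,"p":44},"ca":[56,79,93,92,72],"n":[96,26,86,88]}
After op 3 (add /ca/1 22): {"bi":{"fv":9,"h":78,"p":44},"ca":[56,22,79,93,92,72],"n":[96,26,86,88]}
After op 4 (add /ca/3 70): {"bi":{"fv":9,"h":78,"p":44},"ca":[56,22,79,70,93,92,72],"n":[96,26,86,88]}
After op 5 (replace /ca/4 80): {"bi":{"fv":9,"h":78,"p":44},"ca":[56,22,79,70,80,92,72],"n":[96,26,86,88]}
After op 6 (add /bi/uvy 55): {"bi":{"fv":9,"h":78,"p":44,"uvy":55},"ca":[56,22,79,70,80,92,72],"n":[96,26,86,88]}
After op 7 (add /ca/2 17): {"bi":{"fv":9,"h":78,"p":44,"uvy":55},"ca":[56,22,17,79,70,80,92,72],"n":[96,26,86,88]}
After op 8 (add /bi/ldr 66): {"bi":{"fv":9,"h":78,"ldr":66,"p":44,"uvy":55},"ca":[56,22,17,79,70,80,92,72],"n":[96,26,86,88]}
After op 9 (replace /bi/p 93): {"bi":{"fv":9,"h":78,"ldr":66,"p":93,"uvy":55},"ca":[56,22,17,79,70,80,92,72],"n":[96,26,86,88]}
After op 10 (replace /ca/6 45): {"bi":{"fv":9,"h":78,"ldr":66,"p":93,"uvy":55},"ca":[56,22,17,79,70,80,45,72],"n":[96,26,86,88]}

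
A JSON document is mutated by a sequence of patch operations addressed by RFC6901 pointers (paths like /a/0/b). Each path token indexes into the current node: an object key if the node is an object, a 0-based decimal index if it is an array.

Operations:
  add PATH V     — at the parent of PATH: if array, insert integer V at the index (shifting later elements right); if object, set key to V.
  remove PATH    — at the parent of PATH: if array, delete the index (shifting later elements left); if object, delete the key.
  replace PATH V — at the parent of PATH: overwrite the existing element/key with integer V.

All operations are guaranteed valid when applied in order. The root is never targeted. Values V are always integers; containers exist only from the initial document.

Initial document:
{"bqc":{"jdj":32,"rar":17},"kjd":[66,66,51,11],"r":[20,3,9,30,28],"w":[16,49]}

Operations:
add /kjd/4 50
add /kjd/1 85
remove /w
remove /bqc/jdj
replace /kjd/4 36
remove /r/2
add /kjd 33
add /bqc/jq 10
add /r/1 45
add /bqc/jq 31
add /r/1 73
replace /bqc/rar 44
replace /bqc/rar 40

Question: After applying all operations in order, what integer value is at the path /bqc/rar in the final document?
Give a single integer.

After op 1 (add /kjd/4 50): {"bqc":{"jdj":32,"rar":17},"kjd":[66,66,51,11,50],"r":[20,3,9,30,28],"w":[16,49]}
After op 2 (add /kjd/1 85): {"bqc":{"jdj":32,"rar":17},"kjd":[66,85,66,51,11,50],"r":[20,3,9,30,28],"w":[16,49]}
After op 3 (remove /w): {"bqc":{"jdj":32,"rar":17},"kjd":[66,85,66,51,11,50],"r":[20,3,9,30,28]}
After op 4 (remove /bqc/jdj): {"bqc":{"rar":17},"kjd":[66,85,66,51,11,50],"r":[20,3,9,30,28]}
After op 5 (replace /kjd/4 36): {"bqc":{"rar":17},"kjd":[66,85,66,51,36,50],"r":[20,3,9,30,28]}
After op 6 (remove /r/2): {"bqc":{"rar":17},"kjd":[66,85,66,51,36,50],"r":[20,3,30,28]}
After op 7 (add /kjd 33): {"bqc":{"rar":17},"kjd":33,"r":[20,3,30,28]}
After op 8 (add /bqc/jq 10): {"bqc":{"jq":10,"rar":17},"kjd":33,"r":[20,3,30,28]}
After op 9 (add /r/1 45): {"bqc":{"jq":10,"rar":17},"kjd":33,"r":[20,45,3,30,28]}
After op 10 (add /bqc/jq 31): {"bqc":{"jq":31,"rar":17},"kjd":33,"r":[20,45,3,30,28]}
After op 11 (add /r/1 73): {"bqc":{"jq":31,"rar":17},"kjd":33,"r":[20,73,45,3,30,28]}
After op 12 (replace /bqc/rar 44): {"bqc":{"jq":31,"rar":44},"kjd":33,"r":[20,73,45,3,30,28]}
After op 13 (replace /bqc/rar 40): {"bqc":{"jq":31,"rar":40},"kjd":33,"r":[20,73,45,3,30,28]}
Value at /bqc/rar: 40

Answer: 40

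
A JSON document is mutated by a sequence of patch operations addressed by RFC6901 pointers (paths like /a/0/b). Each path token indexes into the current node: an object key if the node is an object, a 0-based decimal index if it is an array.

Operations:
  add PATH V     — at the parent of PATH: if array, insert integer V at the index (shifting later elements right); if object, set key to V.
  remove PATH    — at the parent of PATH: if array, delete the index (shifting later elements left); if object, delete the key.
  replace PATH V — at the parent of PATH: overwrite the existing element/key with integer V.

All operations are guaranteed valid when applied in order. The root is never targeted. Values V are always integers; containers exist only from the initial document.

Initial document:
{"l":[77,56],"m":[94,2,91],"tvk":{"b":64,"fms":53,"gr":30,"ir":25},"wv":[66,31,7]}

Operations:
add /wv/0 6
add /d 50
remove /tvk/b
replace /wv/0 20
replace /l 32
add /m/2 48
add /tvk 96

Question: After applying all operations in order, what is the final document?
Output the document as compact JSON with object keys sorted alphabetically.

After op 1 (add /wv/0 6): {"l":[77,56],"m":[94,2,91],"tvk":{"b":64,"fms":53,"gr":30,"ir":25},"wv":[6,66,31,7]}
After op 2 (add /d 50): {"d":50,"l":[77,56],"m":[94,2,91],"tvk":{"b":64,"fms":53,"gr":30,"ir":25},"wv":[6,66,31,7]}
After op 3 (remove /tvk/b): {"d":50,"l":[77,56],"m":[94,2,91],"tvk":{"fms":53,"gr":30,"ir":25},"wv":[6,66,31,7]}
After op 4 (replace /wv/0 20): {"d":50,"l":[77,56],"m":[94,2,91],"tvk":{"fms":53,"gr":30,"ir":25},"wv":[20,66,31,7]}
After op 5 (replace /l 32): {"d":50,"l":32,"m":[94,2,91],"tvk":{"fms":53,"gr":30,"ir":25},"wv":[20,66,31,7]}
After op 6 (add /m/2 48): {"d":50,"l":32,"m":[94,2,48,91],"tvk":{"fms":53,"gr":30,"ir":25},"wv":[20,66,31,7]}
After op 7 (add /tvk 96): {"d":50,"l":32,"m":[94,2,48,91],"tvk":96,"wv":[20,66,31,7]}

Answer: {"d":50,"l":32,"m":[94,2,48,91],"tvk":96,"wv":[20,66,31,7]}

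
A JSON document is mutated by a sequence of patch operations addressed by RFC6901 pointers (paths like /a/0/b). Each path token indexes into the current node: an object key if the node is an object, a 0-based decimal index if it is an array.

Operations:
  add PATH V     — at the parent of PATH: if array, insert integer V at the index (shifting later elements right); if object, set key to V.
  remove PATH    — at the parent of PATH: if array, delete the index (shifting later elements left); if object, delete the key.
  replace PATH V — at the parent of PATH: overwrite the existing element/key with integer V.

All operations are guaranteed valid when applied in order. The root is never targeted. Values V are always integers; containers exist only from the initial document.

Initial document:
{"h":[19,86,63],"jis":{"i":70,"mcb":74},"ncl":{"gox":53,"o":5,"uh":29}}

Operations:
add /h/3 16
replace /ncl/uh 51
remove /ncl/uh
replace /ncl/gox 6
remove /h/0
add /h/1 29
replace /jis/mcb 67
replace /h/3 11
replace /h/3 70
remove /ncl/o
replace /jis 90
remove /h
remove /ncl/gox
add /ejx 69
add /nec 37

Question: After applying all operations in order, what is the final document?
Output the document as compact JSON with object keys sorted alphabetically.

Answer: {"ejx":69,"jis":90,"ncl":{},"nec":37}

Derivation:
After op 1 (add /h/3 16): {"h":[19,86,63,16],"jis":{"i":70,"mcb":74},"ncl":{"gox":53,"o":5,"uh":29}}
After op 2 (replace /ncl/uh 51): {"h":[19,86,63,16],"jis":{"i":70,"mcb":74},"ncl":{"gox":53,"o":5,"uh":51}}
After op 3 (remove /ncl/uh): {"h":[19,86,63,16],"jis":{"i":70,"mcb":74},"ncl":{"gox":53,"o":5}}
After op 4 (replace /ncl/gox 6): {"h":[19,86,63,16],"jis":{"i":70,"mcb":74},"ncl":{"gox":6,"o":5}}
After op 5 (remove /h/0): {"h":[86,63,16],"jis":{"i":70,"mcb":74},"ncl":{"gox":6,"o":5}}
After op 6 (add /h/1 29): {"h":[86,29,63,16],"jis":{"i":70,"mcb":74},"ncl":{"gox":6,"o":5}}
After op 7 (replace /jis/mcb 67): {"h":[86,29,63,16],"jis":{"i":70,"mcb":67},"ncl":{"gox":6,"o":5}}
After op 8 (replace /h/3 11): {"h":[86,29,63,11],"jis":{"i":70,"mcb":67},"ncl":{"gox":6,"o":5}}
After op 9 (replace /h/3 70): {"h":[86,29,63,70],"jis":{"i":70,"mcb":67},"ncl":{"gox":6,"o":5}}
After op 10 (remove /ncl/o): {"h":[86,29,63,70],"jis":{"i":70,"mcb":67},"ncl":{"gox":6}}
After op 11 (replace /jis 90): {"h":[86,29,63,70],"jis":90,"ncl":{"gox":6}}
After op 12 (remove /h): {"jis":90,"ncl":{"gox":6}}
After op 13 (remove /ncl/gox): {"jis":90,"ncl":{}}
After op 14 (add /ejx 69): {"ejx":69,"jis":90,"ncl":{}}
After op 15 (add /nec 37): {"ejx":69,"jis":90,"ncl":{},"nec":37}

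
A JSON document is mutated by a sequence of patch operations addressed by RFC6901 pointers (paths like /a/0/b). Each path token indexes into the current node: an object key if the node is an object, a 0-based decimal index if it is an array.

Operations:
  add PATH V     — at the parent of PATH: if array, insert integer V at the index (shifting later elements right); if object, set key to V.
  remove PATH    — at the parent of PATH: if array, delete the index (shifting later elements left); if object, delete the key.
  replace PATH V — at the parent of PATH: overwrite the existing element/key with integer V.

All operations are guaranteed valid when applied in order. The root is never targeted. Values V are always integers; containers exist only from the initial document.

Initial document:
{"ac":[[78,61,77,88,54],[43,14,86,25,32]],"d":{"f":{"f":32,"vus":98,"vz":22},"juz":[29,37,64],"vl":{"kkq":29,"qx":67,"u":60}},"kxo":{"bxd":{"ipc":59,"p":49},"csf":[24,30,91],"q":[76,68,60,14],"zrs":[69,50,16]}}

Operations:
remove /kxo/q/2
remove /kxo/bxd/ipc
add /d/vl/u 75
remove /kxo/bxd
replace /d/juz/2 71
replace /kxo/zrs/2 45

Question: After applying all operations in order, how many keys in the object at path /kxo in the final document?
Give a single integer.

After op 1 (remove /kxo/q/2): {"ac":[[78,61,77,88,54],[43,14,86,25,32]],"d":{"f":{"f":32,"vus":98,"vz":22},"juz":[29,37,64],"vl":{"kkq":29,"qx":67,"u":60}},"kxo":{"bxd":{"ipc":59,"p":49},"csf":[24,30,91],"q":[76,68,14],"zrs":[69,50,16]}}
After op 2 (remove /kxo/bxd/ipc): {"ac":[[78,61,77,88,54],[43,14,86,25,32]],"d":{"f":{"f":32,"vus":98,"vz":22},"juz":[29,37,64],"vl":{"kkq":29,"qx":67,"u":60}},"kxo":{"bxd":{"p":49},"csf":[24,30,91],"q":[76,68,14],"zrs":[69,50,16]}}
After op 3 (add /d/vl/u 75): {"ac":[[78,61,77,88,54],[43,14,86,25,32]],"d":{"f":{"f":32,"vus":98,"vz":22},"juz":[29,37,64],"vl":{"kkq":29,"qx":67,"u":75}},"kxo":{"bxd":{"p":49},"csf":[24,30,91],"q":[76,68,14],"zrs":[69,50,16]}}
After op 4 (remove /kxo/bxd): {"ac":[[78,61,77,88,54],[43,14,86,25,32]],"d":{"f":{"f":32,"vus":98,"vz":22},"juz":[29,37,64],"vl":{"kkq":29,"qx":67,"u":75}},"kxo":{"csf":[24,30,91],"q":[76,68,14],"zrs":[69,50,16]}}
After op 5 (replace /d/juz/2 71): {"ac":[[78,61,77,88,54],[43,14,86,25,32]],"d":{"f":{"f":32,"vus":98,"vz":22},"juz":[29,37,71],"vl":{"kkq":29,"qx":67,"u":75}},"kxo":{"csf":[24,30,91],"q":[76,68,14],"zrs":[69,50,16]}}
After op 6 (replace /kxo/zrs/2 45): {"ac":[[78,61,77,88,54],[43,14,86,25,32]],"d":{"f":{"f":32,"vus":98,"vz":22},"juz":[29,37,71],"vl":{"kkq":29,"qx":67,"u":75}},"kxo":{"csf":[24,30,91],"q":[76,68,14],"zrs":[69,50,45]}}
Size at path /kxo: 3

Answer: 3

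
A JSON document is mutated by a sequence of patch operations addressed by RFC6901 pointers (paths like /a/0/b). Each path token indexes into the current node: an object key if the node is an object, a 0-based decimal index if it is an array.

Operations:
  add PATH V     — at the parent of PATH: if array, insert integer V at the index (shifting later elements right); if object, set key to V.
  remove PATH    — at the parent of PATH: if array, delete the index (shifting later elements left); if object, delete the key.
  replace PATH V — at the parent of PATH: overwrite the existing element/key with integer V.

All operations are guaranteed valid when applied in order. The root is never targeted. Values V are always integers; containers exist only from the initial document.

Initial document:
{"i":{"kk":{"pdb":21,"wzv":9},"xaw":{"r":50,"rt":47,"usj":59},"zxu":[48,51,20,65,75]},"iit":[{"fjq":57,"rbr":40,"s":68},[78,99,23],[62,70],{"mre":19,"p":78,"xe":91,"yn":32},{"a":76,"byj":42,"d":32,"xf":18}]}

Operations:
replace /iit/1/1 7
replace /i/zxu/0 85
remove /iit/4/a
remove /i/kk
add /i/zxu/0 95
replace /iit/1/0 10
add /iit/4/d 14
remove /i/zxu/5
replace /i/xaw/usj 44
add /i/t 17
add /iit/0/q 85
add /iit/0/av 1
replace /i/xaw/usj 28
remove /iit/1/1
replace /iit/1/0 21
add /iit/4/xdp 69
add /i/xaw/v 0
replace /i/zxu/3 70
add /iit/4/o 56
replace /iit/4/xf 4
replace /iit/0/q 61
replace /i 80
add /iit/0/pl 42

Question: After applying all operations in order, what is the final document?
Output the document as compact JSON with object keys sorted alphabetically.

After op 1 (replace /iit/1/1 7): {"i":{"kk":{"pdb":21,"wzv":9},"xaw":{"r":50,"rt":47,"usj":59},"zxu":[48,51,20,65,75]},"iit":[{"fjq":57,"rbr":40,"s":68},[78,7,23],[62,70],{"mre":19,"p":78,"xe":91,"yn":32},{"a":76,"byj":42,"d":32,"xf":18}]}
After op 2 (replace /i/zxu/0 85): {"i":{"kk":{"pdb":21,"wzv":9},"xaw":{"r":50,"rt":47,"usj":59},"zxu":[85,51,20,65,75]},"iit":[{"fjq":57,"rbr":40,"s":68},[78,7,23],[62,70],{"mre":19,"p":78,"xe":91,"yn":32},{"a":76,"byj":42,"d":32,"xf":18}]}
After op 3 (remove /iit/4/a): {"i":{"kk":{"pdb":21,"wzv":9},"xaw":{"r":50,"rt":47,"usj":59},"zxu":[85,51,20,65,75]},"iit":[{"fjq":57,"rbr":40,"s":68},[78,7,23],[62,70],{"mre":19,"p":78,"xe":91,"yn":32},{"byj":42,"d":32,"xf":18}]}
After op 4 (remove /i/kk): {"i":{"xaw":{"r":50,"rt":47,"usj":59},"zxu":[85,51,20,65,75]},"iit":[{"fjq":57,"rbr":40,"s":68},[78,7,23],[62,70],{"mre":19,"p":78,"xe":91,"yn":32},{"byj":42,"d":32,"xf":18}]}
After op 5 (add /i/zxu/0 95): {"i":{"xaw":{"r":50,"rt":47,"usj":59},"zxu":[95,85,51,20,65,75]},"iit":[{"fjq":57,"rbr":40,"s":68},[78,7,23],[62,70],{"mre":19,"p":78,"xe":91,"yn":32},{"byj":42,"d":32,"xf":18}]}
After op 6 (replace /iit/1/0 10): {"i":{"xaw":{"r":50,"rt":47,"usj":59},"zxu":[95,85,51,20,65,75]},"iit":[{"fjq":57,"rbr":40,"s":68},[10,7,23],[62,70],{"mre":19,"p":78,"xe":91,"yn":32},{"byj":42,"d":32,"xf":18}]}
After op 7 (add /iit/4/d 14): {"i":{"xaw":{"r":50,"rt":47,"usj":59},"zxu":[95,85,51,20,65,75]},"iit":[{"fjq":57,"rbr":40,"s":68},[10,7,23],[62,70],{"mre":19,"p":78,"xe":91,"yn":32},{"byj":42,"d":14,"xf":18}]}
After op 8 (remove /i/zxu/5): {"i":{"xaw":{"r":50,"rt":47,"usj":59},"zxu":[95,85,51,20,65]},"iit":[{"fjq":57,"rbr":40,"s":68},[10,7,23],[62,70],{"mre":19,"p":78,"xe":91,"yn":32},{"byj":42,"d":14,"xf":18}]}
After op 9 (replace /i/xaw/usj 44): {"i":{"xaw":{"r":50,"rt":47,"usj":44},"zxu":[95,85,51,20,65]},"iit":[{"fjq":57,"rbr":40,"s":68},[10,7,23],[62,70],{"mre":19,"p":78,"xe":91,"yn":32},{"byj":42,"d":14,"xf":18}]}
After op 10 (add /i/t 17): {"i":{"t":17,"xaw":{"r":50,"rt":47,"usj":44},"zxu":[95,85,51,20,65]},"iit":[{"fjq":57,"rbr":40,"s":68},[10,7,23],[62,70],{"mre":19,"p":78,"xe":91,"yn":32},{"byj":42,"d":14,"xf":18}]}
After op 11 (add /iit/0/q 85): {"i":{"t":17,"xaw":{"r":50,"rt":47,"usj":44},"zxu":[95,85,51,20,65]},"iit":[{"fjq":57,"q":85,"rbr":40,"s":68},[10,7,23],[62,70],{"mre":19,"p":78,"xe":91,"yn":32},{"byj":42,"d":14,"xf":18}]}
After op 12 (add /iit/0/av 1): {"i":{"t":17,"xaw":{"r":50,"rt":47,"usj":44},"zxu":[95,85,51,20,65]},"iit":[{"av":1,"fjq":57,"q":85,"rbr":40,"s":68},[10,7,23],[62,70],{"mre":19,"p":78,"xe":91,"yn":32},{"byj":42,"d":14,"xf":18}]}
After op 13 (replace /i/xaw/usj 28): {"i":{"t":17,"xaw":{"r":50,"rt":47,"usj":28},"zxu":[95,85,51,20,65]},"iit":[{"av":1,"fjq":57,"q":85,"rbr":40,"s":68},[10,7,23],[62,70],{"mre":19,"p":78,"xe":91,"yn":32},{"byj":42,"d":14,"xf":18}]}
After op 14 (remove /iit/1/1): {"i":{"t":17,"xaw":{"r":50,"rt":47,"usj":28},"zxu":[95,85,51,20,65]},"iit":[{"av":1,"fjq":57,"q":85,"rbr":40,"s":68},[10,23],[62,70],{"mre":19,"p":78,"xe":91,"yn":32},{"byj":42,"d":14,"xf":18}]}
After op 15 (replace /iit/1/0 21): {"i":{"t":17,"xaw":{"r":50,"rt":47,"usj":28},"zxu":[95,85,51,20,65]},"iit":[{"av":1,"fjq":57,"q":85,"rbr":40,"s":68},[21,23],[62,70],{"mre":19,"p":78,"xe":91,"yn":32},{"byj":42,"d":14,"xf":18}]}
After op 16 (add /iit/4/xdp 69): {"i":{"t":17,"xaw":{"r":50,"rt":47,"usj":28},"zxu":[95,85,51,20,65]},"iit":[{"av":1,"fjq":57,"q":85,"rbr":40,"s":68},[21,23],[62,70],{"mre":19,"p":78,"xe":91,"yn":32},{"byj":42,"d":14,"xdp":69,"xf":18}]}
After op 17 (add /i/xaw/v 0): {"i":{"t":17,"xaw":{"r":50,"rt":47,"usj":28,"v":0},"zxu":[95,85,51,20,65]},"iit":[{"av":1,"fjq":57,"q":85,"rbr":40,"s":68},[21,23],[62,70],{"mre":19,"p":78,"xe":91,"yn":32},{"byj":42,"d":14,"xdp":69,"xf":18}]}
After op 18 (replace /i/zxu/3 70): {"i":{"t":17,"xaw":{"r":50,"rt":47,"usj":28,"v":0},"zxu":[95,85,51,70,65]},"iit":[{"av":1,"fjq":57,"q":85,"rbr":40,"s":68},[21,23],[62,70],{"mre":19,"p":78,"xe":91,"yn":32},{"byj":42,"d":14,"xdp":69,"xf":18}]}
After op 19 (add /iit/4/o 56): {"i":{"t":17,"xaw":{"r":50,"rt":47,"usj":28,"v":0},"zxu":[95,85,51,70,65]},"iit":[{"av":1,"fjq":57,"q":85,"rbr":40,"s":68},[21,23],[62,70],{"mre":19,"p":78,"xe":91,"yn":32},{"byj":42,"d":14,"o":56,"xdp":69,"xf":18}]}
After op 20 (replace /iit/4/xf 4): {"i":{"t":17,"xaw":{"r":50,"rt":47,"usj":28,"v":0},"zxu":[95,85,51,70,65]},"iit":[{"av":1,"fjq":57,"q":85,"rbr":40,"s":68},[21,23],[62,70],{"mre":19,"p":78,"xe":91,"yn":32},{"byj":42,"d":14,"o":56,"xdp":69,"xf":4}]}
After op 21 (replace /iit/0/q 61): {"i":{"t":17,"xaw":{"r":50,"rt":47,"usj":28,"v":0},"zxu":[95,85,51,70,65]},"iit":[{"av":1,"fjq":57,"q":61,"rbr":40,"s":68},[21,23],[62,70],{"mre":19,"p":78,"xe":91,"yn":32},{"byj":42,"d":14,"o":56,"xdp":69,"xf":4}]}
After op 22 (replace /i 80): {"i":80,"iit":[{"av":1,"fjq":57,"q":61,"rbr":40,"s":68},[21,23],[62,70],{"mre":19,"p":78,"xe":91,"yn":32},{"byj":42,"d":14,"o":56,"xdp":69,"xf":4}]}
After op 23 (add /iit/0/pl 42): {"i":80,"iit":[{"av":1,"fjq":57,"pl":42,"q":61,"rbr":40,"s":68},[21,23],[62,70],{"mre":19,"p":78,"xe":91,"yn":32},{"byj":42,"d":14,"o":56,"xdp":69,"xf":4}]}

Answer: {"i":80,"iit":[{"av":1,"fjq":57,"pl":42,"q":61,"rbr":40,"s":68},[21,23],[62,70],{"mre":19,"p":78,"xe":91,"yn":32},{"byj":42,"d":14,"o":56,"xdp":69,"xf":4}]}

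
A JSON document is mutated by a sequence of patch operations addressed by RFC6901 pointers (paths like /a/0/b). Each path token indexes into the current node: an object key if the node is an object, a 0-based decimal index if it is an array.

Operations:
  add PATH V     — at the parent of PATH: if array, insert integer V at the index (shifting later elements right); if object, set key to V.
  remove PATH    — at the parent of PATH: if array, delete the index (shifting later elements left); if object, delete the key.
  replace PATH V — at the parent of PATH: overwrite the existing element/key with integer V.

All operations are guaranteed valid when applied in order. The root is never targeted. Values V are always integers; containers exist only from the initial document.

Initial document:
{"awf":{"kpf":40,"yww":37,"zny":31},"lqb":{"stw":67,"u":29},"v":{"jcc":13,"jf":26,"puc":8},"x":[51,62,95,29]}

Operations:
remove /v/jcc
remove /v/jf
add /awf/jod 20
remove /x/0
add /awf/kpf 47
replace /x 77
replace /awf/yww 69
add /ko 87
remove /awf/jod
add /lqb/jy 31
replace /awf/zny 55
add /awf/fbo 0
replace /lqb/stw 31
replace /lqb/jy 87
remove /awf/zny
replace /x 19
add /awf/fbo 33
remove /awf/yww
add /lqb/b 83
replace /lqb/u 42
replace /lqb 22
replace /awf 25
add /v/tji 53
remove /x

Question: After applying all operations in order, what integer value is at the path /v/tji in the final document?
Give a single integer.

Answer: 53

Derivation:
After op 1 (remove /v/jcc): {"awf":{"kpf":40,"yww":37,"zny":31},"lqb":{"stw":67,"u":29},"v":{"jf":26,"puc":8},"x":[51,62,95,29]}
After op 2 (remove /v/jf): {"awf":{"kpf":40,"yww":37,"zny":31},"lqb":{"stw":67,"u":29},"v":{"puc":8},"x":[51,62,95,29]}
After op 3 (add /awf/jod 20): {"awf":{"jod":20,"kpf":40,"yww":37,"zny":31},"lqb":{"stw":67,"u":29},"v":{"puc":8},"x":[51,62,95,29]}
After op 4 (remove /x/0): {"awf":{"jod":20,"kpf":40,"yww":37,"zny":31},"lqb":{"stw":67,"u":29},"v":{"puc":8},"x":[62,95,29]}
After op 5 (add /awf/kpf 47): {"awf":{"jod":20,"kpf":47,"yww":37,"zny":31},"lqb":{"stw":67,"u":29},"v":{"puc":8},"x":[62,95,29]}
After op 6 (replace /x 77): {"awf":{"jod":20,"kpf":47,"yww":37,"zny":31},"lqb":{"stw":67,"u":29},"v":{"puc":8},"x":77}
After op 7 (replace /awf/yww 69): {"awf":{"jod":20,"kpf":47,"yww":69,"zny":31},"lqb":{"stw":67,"u":29},"v":{"puc":8},"x":77}
After op 8 (add /ko 87): {"awf":{"jod":20,"kpf":47,"yww":69,"zny":31},"ko":87,"lqb":{"stw":67,"u":29},"v":{"puc":8},"x":77}
After op 9 (remove /awf/jod): {"awf":{"kpf":47,"yww":69,"zny":31},"ko":87,"lqb":{"stw":67,"u":29},"v":{"puc":8},"x":77}
After op 10 (add /lqb/jy 31): {"awf":{"kpf":47,"yww":69,"zny":31},"ko":87,"lqb":{"jy":31,"stw":67,"u":29},"v":{"puc":8},"x":77}
After op 11 (replace /awf/zny 55): {"awf":{"kpf":47,"yww":69,"zny":55},"ko":87,"lqb":{"jy":31,"stw":67,"u":29},"v":{"puc":8},"x":77}
After op 12 (add /awf/fbo 0): {"awf":{"fbo":0,"kpf":47,"yww":69,"zny":55},"ko":87,"lqb":{"jy":31,"stw":67,"u":29},"v":{"puc":8},"x":77}
After op 13 (replace /lqb/stw 31): {"awf":{"fbo":0,"kpf":47,"yww":69,"zny":55},"ko":87,"lqb":{"jy":31,"stw":31,"u":29},"v":{"puc":8},"x":77}
After op 14 (replace /lqb/jy 87): {"awf":{"fbo":0,"kpf":47,"yww":69,"zny":55},"ko":87,"lqb":{"jy":87,"stw":31,"u":29},"v":{"puc":8},"x":77}
After op 15 (remove /awf/zny): {"awf":{"fbo":0,"kpf":47,"yww":69},"ko":87,"lqb":{"jy":87,"stw":31,"u":29},"v":{"puc":8},"x":77}
After op 16 (replace /x 19): {"awf":{"fbo":0,"kpf":47,"yww":69},"ko":87,"lqb":{"jy":87,"stw":31,"u":29},"v":{"puc":8},"x":19}
After op 17 (add /awf/fbo 33): {"awf":{"fbo":33,"kpf":47,"yww":69},"ko":87,"lqb":{"jy":87,"stw":31,"u":29},"v":{"puc":8},"x":19}
After op 18 (remove /awf/yww): {"awf":{"fbo":33,"kpf":47},"ko":87,"lqb":{"jy":87,"stw":31,"u":29},"v":{"puc":8},"x":19}
After op 19 (add /lqb/b 83): {"awf":{"fbo":33,"kpf":47},"ko":87,"lqb":{"b":83,"jy":87,"stw":31,"u":29},"v":{"puc":8},"x":19}
After op 20 (replace /lqb/u 42): {"awf":{"fbo":33,"kpf":47},"ko":87,"lqb":{"b":83,"jy":87,"stw":31,"u":42},"v":{"puc":8},"x":19}
After op 21 (replace /lqb 22): {"awf":{"fbo":33,"kpf":47},"ko":87,"lqb":22,"v":{"puc":8},"x":19}
After op 22 (replace /awf 25): {"awf":25,"ko":87,"lqb":22,"v":{"puc":8},"x":19}
After op 23 (add /v/tji 53): {"awf":25,"ko":87,"lqb":22,"v":{"puc":8,"tji":53},"x":19}
After op 24 (remove /x): {"awf":25,"ko":87,"lqb":22,"v":{"puc":8,"tji":53}}
Value at /v/tji: 53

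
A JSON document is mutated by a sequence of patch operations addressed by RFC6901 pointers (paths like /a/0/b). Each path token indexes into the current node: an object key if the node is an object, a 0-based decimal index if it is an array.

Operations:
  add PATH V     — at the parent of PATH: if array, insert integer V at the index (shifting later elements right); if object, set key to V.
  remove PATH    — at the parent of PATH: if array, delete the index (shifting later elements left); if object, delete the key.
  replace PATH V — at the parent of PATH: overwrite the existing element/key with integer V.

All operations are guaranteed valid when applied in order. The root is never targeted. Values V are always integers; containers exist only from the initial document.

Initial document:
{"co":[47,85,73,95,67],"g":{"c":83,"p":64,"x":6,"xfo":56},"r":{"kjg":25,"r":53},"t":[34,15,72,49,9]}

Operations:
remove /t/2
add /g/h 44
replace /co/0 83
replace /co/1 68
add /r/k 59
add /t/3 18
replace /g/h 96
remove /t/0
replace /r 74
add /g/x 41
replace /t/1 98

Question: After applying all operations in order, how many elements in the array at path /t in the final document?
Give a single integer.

Answer: 4

Derivation:
After op 1 (remove /t/2): {"co":[47,85,73,95,67],"g":{"c":83,"p":64,"x":6,"xfo":56},"r":{"kjg":25,"r":53},"t":[34,15,49,9]}
After op 2 (add /g/h 44): {"co":[47,85,73,95,67],"g":{"c":83,"h":44,"p":64,"x":6,"xfo":56},"r":{"kjg":25,"r":53},"t":[34,15,49,9]}
After op 3 (replace /co/0 83): {"co":[83,85,73,95,67],"g":{"c":83,"h":44,"p":64,"x":6,"xfo":56},"r":{"kjg":25,"r":53},"t":[34,15,49,9]}
After op 4 (replace /co/1 68): {"co":[83,68,73,95,67],"g":{"c":83,"h":44,"p":64,"x":6,"xfo":56},"r":{"kjg":25,"r":53},"t":[34,15,49,9]}
After op 5 (add /r/k 59): {"co":[83,68,73,95,67],"g":{"c":83,"h":44,"p":64,"x":6,"xfo":56},"r":{"k":59,"kjg":25,"r":53},"t":[34,15,49,9]}
After op 6 (add /t/3 18): {"co":[83,68,73,95,67],"g":{"c":83,"h":44,"p":64,"x":6,"xfo":56},"r":{"k":59,"kjg":25,"r":53},"t":[34,15,49,18,9]}
After op 7 (replace /g/h 96): {"co":[83,68,73,95,67],"g":{"c":83,"h":96,"p":64,"x":6,"xfo":56},"r":{"k":59,"kjg":25,"r":53},"t":[34,15,49,18,9]}
After op 8 (remove /t/0): {"co":[83,68,73,95,67],"g":{"c":83,"h":96,"p":64,"x":6,"xfo":56},"r":{"k":59,"kjg":25,"r":53},"t":[15,49,18,9]}
After op 9 (replace /r 74): {"co":[83,68,73,95,67],"g":{"c":83,"h":96,"p":64,"x":6,"xfo":56},"r":74,"t":[15,49,18,9]}
After op 10 (add /g/x 41): {"co":[83,68,73,95,67],"g":{"c":83,"h":96,"p":64,"x":41,"xfo":56},"r":74,"t":[15,49,18,9]}
After op 11 (replace /t/1 98): {"co":[83,68,73,95,67],"g":{"c":83,"h":96,"p":64,"x":41,"xfo":56},"r":74,"t":[15,98,18,9]}
Size at path /t: 4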